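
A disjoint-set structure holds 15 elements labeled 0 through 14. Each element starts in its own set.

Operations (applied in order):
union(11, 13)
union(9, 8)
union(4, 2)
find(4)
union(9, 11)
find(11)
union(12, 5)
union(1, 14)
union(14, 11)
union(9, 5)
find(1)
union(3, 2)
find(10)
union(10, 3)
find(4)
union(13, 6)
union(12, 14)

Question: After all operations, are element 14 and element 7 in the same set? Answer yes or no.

Answer: no

Derivation:
Step 1: union(11, 13) -> merged; set of 11 now {11, 13}
Step 2: union(9, 8) -> merged; set of 9 now {8, 9}
Step 3: union(4, 2) -> merged; set of 4 now {2, 4}
Step 4: find(4) -> no change; set of 4 is {2, 4}
Step 5: union(9, 11) -> merged; set of 9 now {8, 9, 11, 13}
Step 6: find(11) -> no change; set of 11 is {8, 9, 11, 13}
Step 7: union(12, 5) -> merged; set of 12 now {5, 12}
Step 8: union(1, 14) -> merged; set of 1 now {1, 14}
Step 9: union(14, 11) -> merged; set of 14 now {1, 8, 9, 11, 13, 14}
Step 10: union(9, 5) -> merged; set of 9 now {1, 5, 8, 9, 11, 12, 13, 14}
Step 11: find(1) -> no change; set of 1 is {1, 5, 8, 9, 11, 12, 13, 14}
Step 12: union(3, 2) -> merged; set of 3 now {2, 3, 4}
Step 13: find(10) -> no change; set of 10 is {10}
Step 14: union(10, 3) -> merged; set of 10 now {2, 3, 4, 10}
Step 15: find(4) -> no change; set of 4 is {2, 3, 4, 10}
Step 16: union(13, 6) -> merged; set of 13 now {1, 5, 6, 8, 9, 11, 12, 13, 14}
Step 17: union(12, 14) -> already same set; set of 12 now {1, 5, 6, 8, 9, 11, 12, 13, 14}
Set of 14: {1, 5, 6, 8, 9, 11, 12, 13, 14}; 7 is not a member.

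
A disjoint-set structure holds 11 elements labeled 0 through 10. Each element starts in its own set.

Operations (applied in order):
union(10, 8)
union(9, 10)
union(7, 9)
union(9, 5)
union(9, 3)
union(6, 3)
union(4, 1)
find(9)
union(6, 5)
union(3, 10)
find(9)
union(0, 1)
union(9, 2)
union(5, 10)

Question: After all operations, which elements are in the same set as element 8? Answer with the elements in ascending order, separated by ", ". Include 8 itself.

Step 1: union(10, 8) -> merged; set of 10 now {8, 10}
Step 2: union(9, 10) -> merged; set of 9 now {8, 9, 10}
Step 3: union(7, 9) -> merged; set of 7 now {7, 8, 9, 10}
Step 4: union(9, 5) -> merged; set of 9 now {5, 7, 8, 9, 10}
Step 5: union(9, 3) -> merged; set of 9 now {3, 5, 7, 8, 9, 10}
Step 6: union(6, 3) -> merged; set of 6 now {3, 5, 6, 7, 8, 9, 10}
Step 7: union(4, 1) -> merged; set of 4 now {1, 4}
Step 8: find(9) -> no change; set of 9 is {3, 5, 6, 7, 8, 9, 10}
Step 9: union(6, 5) -> already same set; set of 6 now {3, 5, 6, 7, 8, 9, 10}
Step 10: union(3, 10) -> already same set; set of 3 now {3, 5, 6, 7, 8, 9, 10}
Step 11: find(9) -> no change; set of 9 is {3, 5, 6, 7, 8, 9, 10}
Step 12: union(0, 1) -> merged; set of 0 now {0, 1, 4}
Step 13: union(9, 2) -> merged; set of 9 now {2, 3, 5, 6, 7, 8, 9, 10}
Step 14: union(5, 10) -> already same set; set of 5 now {2, 3, 5, 6, 7, 8, 9, 10}
Component of 8: {2, 3, 5, 6, 7, 8, 9, 10}

Answer: 2, 3, 5, 6, 7, 8, 9, 10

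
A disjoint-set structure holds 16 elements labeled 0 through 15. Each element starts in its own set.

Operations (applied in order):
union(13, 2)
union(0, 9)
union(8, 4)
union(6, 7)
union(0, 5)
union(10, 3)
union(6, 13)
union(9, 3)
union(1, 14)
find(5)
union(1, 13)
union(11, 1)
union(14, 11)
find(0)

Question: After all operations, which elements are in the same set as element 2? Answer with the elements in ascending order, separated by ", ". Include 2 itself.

Answer: 1, 2, 6, 7, 11, 13, 14

Derivation:
Step 1: union(13, 2) -> merged; set of 13 now {2, 13}
Step 2: union(0, 9) -> merged; set of 0 now {0, 9}
Step 3: union(8, 4) -> merged; set of 8 now {4, 8}
Step 4: union(6, 7) -> merged; set of 6 now {6, 7}
Step 5: union(0, 5) -> merged; set of 0 now {0, 5, 9}
Step 6: union(10, 3) -> merged; set of 10 now {3, 10}
Step 7: union(6, 13) -> merged; set of 6 now {2, 6, 7, 13}
Step 8: union(9, 3) -> merged; set of 9 now {0, 3, 5, 9, 10}
Step 9: union(1, 14) -> merged; set of 1 now {1, 14}
Step 10: find(5) -> no change; set of 5 is {0, 3, 5, 9, 10}
Step 11: union(1, 13) -> merged; set of 1 now {1, 2, 6, 7, 13, 14}
Step 12: union(11, 1) -> merged; set of 11 now {1, 2, 6, 7, 11, 13, 14}
Step 13: union(14, 11) -> already same set; set of 14 now {1, 2, 6, 7, 11, 13, 14}
Step 14: find(0) -> no change; set of 0 is {0, 3, 5, 9, 10}
Component of 2: {1, 2, 6, 7, 11, 13, 14}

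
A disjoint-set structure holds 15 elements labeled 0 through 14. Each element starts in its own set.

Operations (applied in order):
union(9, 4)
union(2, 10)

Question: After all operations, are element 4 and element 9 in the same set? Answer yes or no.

Answer: yes

Derivation:
Step 1: union(9, 4) -> merged; set of 9 now {4, 9}
Step 2: union(2, 10) -> merged; set of 2 now {2, 10}
Set of 4: {4, 9}; 9 is a member.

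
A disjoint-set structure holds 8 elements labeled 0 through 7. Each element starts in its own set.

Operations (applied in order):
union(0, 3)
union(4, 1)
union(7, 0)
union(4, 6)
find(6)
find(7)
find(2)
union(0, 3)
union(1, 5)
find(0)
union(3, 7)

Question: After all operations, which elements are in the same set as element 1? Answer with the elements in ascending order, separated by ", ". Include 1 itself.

Step 1: union(0, 3) -> merged; set of 0 now {0, 3}
Step 2: union(4, 1) -> merged; set of 4 now {1, 4}
Step 3: union(7, 0) -> merged; set of 7 now {0, 3, 7}
Step 4: union(4, 6) -> merged; set of 4 now {1, 4, 6}
Step 5: find(6) -> no change; set of 6 is {1, 4, 6}
Step 6: find(7) -> no change; set of 7 is {0, 3, 7}
Step 7: find(2) -> no change; set of 2 is {2}
Step 8: union(0, 3) -> already same set; set of 0 now {0, 3, 7}
Step 9: union(1, 5) -> merged; set of 1 now {1, 4, 5, 6}
Step 10: find(0) -> no change; set of 0 is {0, 3, 7}
Step 11: union(3, 7) -> already same set; set of 3 now {0, 3, 7}
Component of 1: {1, 4, 5, 6}

Answer: 1, 4, 5, 6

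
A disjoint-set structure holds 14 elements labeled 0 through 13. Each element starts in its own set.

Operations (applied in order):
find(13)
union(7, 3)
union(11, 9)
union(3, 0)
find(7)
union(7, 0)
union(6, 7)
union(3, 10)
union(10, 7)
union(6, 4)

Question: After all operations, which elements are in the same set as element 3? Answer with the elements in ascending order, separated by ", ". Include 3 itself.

Answer: 0, 3, 4, 6, 7, 10

Derivation:
Step 1: find(13) -> no change; set of 13 is {13}
Step 2: union(7, 3) -> merged; set of 7 now {3, 7}
Step 3: union(11, 9) -> merged; set of 11 now {9, 11}
Step 4: union(3, 0) -> merged; set of 3 now {0, 3, 7}
Step 5: find(7) -> no change; set of 7 is {0, 3, 7}
Step 6: union(7, 0) -> already same set; set of 7 now {0, 3, 7}
Step 7: union(6, 7) -> merged; set of 6 now {0, 3, 6, 7}
Step 8: union(3, 10) -> merged; set of 3 now {0, 3, 6, 7, 10}
Step 9: union(10, 7) -> already same set; set of 10 now {0, 3, 6, 7, 10}
Step 10: union(6, 4) -> merged; set of 6 now {0, 3, 4, 6, 7, 10}
Component of 3: {0, 3, 4, 6, 7, 10}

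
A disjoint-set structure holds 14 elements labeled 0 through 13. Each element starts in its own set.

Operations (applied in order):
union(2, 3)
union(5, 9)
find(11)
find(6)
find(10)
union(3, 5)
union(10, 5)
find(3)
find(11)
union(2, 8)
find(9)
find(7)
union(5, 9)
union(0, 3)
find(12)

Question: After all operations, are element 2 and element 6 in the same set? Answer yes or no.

Step 1: union(2, 3) -> merged; set of 2 now {2, 3}
Step 2: union(5, 9) -> merged; set of 5 now {5, 9}
Step 3: find(11) -> no change; set of 11 is {11}
Step 4: find(6) -> no change; set of 6 is {6}
Step 5: find(10) -> no change; set of 10 is {10}
Step 6: union(3, 5) -> merged; set of 3 now {2, 3, 5, 9}
Step 7: union(10, 5) -> merged; set of 10 now {2, 3, 5, 9, 10}
Step 8: find(3) -> no change; set of 3 is {2, 3, 5, 9, 10}
Step 9: find(11) -> no change; set of 11 is {11}
Step 10: union(2, 8) -> merged; set of 2 now {2, 3, 5, 8, 9, 10}
Step 11: find(9) -> no change; set of 9 is {2, 3, 5, 8, 9, 10}
Step 12: find(7) -> no change; set of 7 is {7}
Step 13: union(5, 9) -> already same set; set of 5 now {2, 3, 5, 8, 9, 10}
Step 14: union(0, 3) -> merged; set of 0 now {0, 2, 3, 5, 8, 9, 10}
Step 15: find(12) -> no change; set of 12 is {12}
Set of 2: {0, 2, 3, 5, 8, 9, 10}; 6 is not a member.

Answer: no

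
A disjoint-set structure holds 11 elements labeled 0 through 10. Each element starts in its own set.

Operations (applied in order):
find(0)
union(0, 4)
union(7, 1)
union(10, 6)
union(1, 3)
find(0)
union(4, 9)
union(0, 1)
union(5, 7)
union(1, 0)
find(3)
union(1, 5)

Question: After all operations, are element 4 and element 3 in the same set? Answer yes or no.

Step 1: find(0) -> no change; set of 0 is {0}
Step 2: union(0, 4) -> merged; set of 0 now {0, 4}
Step 3: union(7, 1) -> merged; set of 7 now {1, 7}
Step 4: union(10, 6) -> merged; set of 10 now {6, 10}
Step 5: union(1, 3) -> merged; set of 1 now {1, 3, 7}
Step 6: find(0) -> no change; set of 0 is {0, 4}
Step 7: union(4, 9) -> merged; set of 4 now {0, 4, 9}
Step 8: union(0, 1) -> merged; set of 0 now {0, 1, 3, 4, 7, 9}
Step 9: union(5, 7) -> merged; set of 5 now {0, 1, 3, 4, 5, 7, 9}
Step 10: union(1, 0) -> already same set; set of 1 now {0, 1, 3, 4, 5, 7, 9}
Step 11: find(3) -> no change; set of 3 is {0, 1, 3, 4, 5, 7, 9}
Step 12: union(1, 5) -> already same set; set of 1 now {0, 1, 3, 4, 5, 7, 9}
Set of 4: {0, 1, 3, 4, 5, 7, 9}; 3 is a member.

Answer: yes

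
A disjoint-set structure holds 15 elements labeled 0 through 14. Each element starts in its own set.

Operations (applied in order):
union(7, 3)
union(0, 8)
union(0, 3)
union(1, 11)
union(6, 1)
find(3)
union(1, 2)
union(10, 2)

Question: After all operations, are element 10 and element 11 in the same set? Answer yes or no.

Answer: yes

Derivation:
Step 1: union(7, 3) -> merged; set of 7 now {3, 7}
Step 2: union(0, 8) -> merged; set of 0 now {0, 8}
Step 3: union(0, 3) -> merged; set of 0 now {0, 3, 7, 8}
Step 4: union(1, 11) -> merged; set of 1 now {1, 11}
Step 5: union(6, 1) -> merged; set of 6 now {1, 6, 11}
Step 6: find(3) -> no change; set of 3 is {0, 3, 7, 8}
Step 7: union(1, 2) -> merged; set of 1 now {1, 2, 6, 11}
Step 8: union(10, 2) -> merged; set of 10 now {1, 2, 6, 10, 11}
Set of 10: {1, 2, 6, 10, 11}; 11 is a member.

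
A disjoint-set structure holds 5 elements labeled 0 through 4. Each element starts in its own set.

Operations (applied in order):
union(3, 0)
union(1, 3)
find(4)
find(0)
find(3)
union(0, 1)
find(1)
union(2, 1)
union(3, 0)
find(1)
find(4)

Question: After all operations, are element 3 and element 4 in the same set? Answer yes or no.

Answer: no

Derivation:
Step 1: union(3, 0) -> merged; set of 3 now {0, 3}
Step 2: union(1, 3) -> merged; set of 1 now {0, 1, 3}
Step 3: find(4) -> no change; set of 4 is {4}
Step 4: find(0) -> no change; set of 0 is {0, 1, 3}
Step 5: find(3) -> no change; set of 3 is {0, 1, 3}
Step 6: union(0, 1) -> already same set; set of 0 now {0, 1, 3}
Step 7: find(1) -> no change; set of 1 is {0, 1, 3}
Step 8: union(2, 1) -> merged; set of 2 now {0, 1, 2, 3}
Step 9: union(3, 0) -> already same set; set of 3 now {0, 1, 2, 3}
Step 10: find(1) -> no change; set of 1 is {0, 1, 2, 3}
Step 11: find(4) -> no change; set of 4 is {4}
Set of 3: {0, 1, 2, 3}; 4 is not a member.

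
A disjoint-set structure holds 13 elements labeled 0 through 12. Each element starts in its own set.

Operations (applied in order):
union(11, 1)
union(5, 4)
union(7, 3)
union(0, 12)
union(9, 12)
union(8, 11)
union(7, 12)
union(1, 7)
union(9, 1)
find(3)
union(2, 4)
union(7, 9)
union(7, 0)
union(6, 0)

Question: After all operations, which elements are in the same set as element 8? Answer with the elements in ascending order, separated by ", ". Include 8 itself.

Answer: 0, 1, 3, 6, 7, 8, 9, 11, 12

Derivation:
Step 1: union(11, 1) -> merged; set of 11 now {1, 11}
Step 2: union(5, 4) -> merged; set of 5 now {4, 5}
Step 3: union(7, 3) -> merged; set of 7 now {3, 7}
Step 4: union(0, 12) -> merged; set of 0 now {0, 12}
Step 5: union(9, 12) -> merged; set of 9 now {0, 9, 12}
Step 6: union(8, 11) -> merged; set of 8 now {1, 8, 11}
Step 7: union(7, 12) -> merged; set of 7 now {0, 3, 7, 9, 12}
Step 8: union(1, 7) -> merged; set of 1 now {0, 1, 3, 7, 8, 9, 11, 12}
Step 9: union(9, 1) -> already same set; set of 9 now {0, 1, 3, 7, 8, 9, 11, 12}
Step 10: find(3) -> no change; set of 3 is {0, 1, 3, 7, 8, 9, 11, 12}
Step 11: union(2, 4) -> merged; set of 2 now {2, 4, 5}
Step 12: union(7, 9) -> already same set; set of 7 now {0, 1, 3, 7, 8, 9, 11, 12}
Step 13: union(7, 0) -> already same set; set of 7 now {0, 1, 3, 7, 8, 9, 11, 12}
Step 14: union(6, 0) -> merged; set of 6 now {0, 1, 3, 6, 7, 8, 9, 11, 12}
Component of 8: {0, 1, 3, 6, 7, 8, 9, 11, 12}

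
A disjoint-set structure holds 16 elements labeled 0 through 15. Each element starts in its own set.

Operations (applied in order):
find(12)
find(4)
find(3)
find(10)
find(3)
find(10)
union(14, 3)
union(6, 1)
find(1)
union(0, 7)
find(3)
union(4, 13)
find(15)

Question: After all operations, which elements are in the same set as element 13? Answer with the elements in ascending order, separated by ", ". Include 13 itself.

Step 1: find(12) -> no change; set of 12 is {12}
Step 2: find(4) -> no change; set of 4 is {4}
Step 3: find(3) -> no change; set of 3 is {3}
Step 4: find(10) -> no change; set of 10 is {10}
Step 5: find(3) -> no change; set of 3 is {3}
Step 6: find(10) -> no change; set of 10 is {10}
Step 7: union(14, 3) -> merged; set of 14 now {3, 14}
Step 8: union(6, 1) -> merged; set of 6 now {1, 6}
Step 9: find(1) -> no change; set of 1 is {1, 6}
Step 10: union(0, 7) -> merged; set of 0 now {0, 7}
Step 11: find(3) -> no change; set of 3 is {3, 14}
Step 12: union(4, 13) -> merged; set of 4 now {4, 13}
Step 13: find(15) -> no change; set of 15 is {15}
Component of 13: {4, 13}

Answer: 4, 13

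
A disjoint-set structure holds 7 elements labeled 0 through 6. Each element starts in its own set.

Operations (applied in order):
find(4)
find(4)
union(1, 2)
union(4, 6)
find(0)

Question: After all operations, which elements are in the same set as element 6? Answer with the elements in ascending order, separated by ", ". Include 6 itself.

Answer: 4, 6

Derivation:
Step 1: find(4) -> no change; set of 4 is {4}
Step 2: find(4) -> no change; set of 4 is {4}
Step 3: union(1, 2) -> merged; set of 1 now {1, 2}
Step 4: union(4, 6) -> merged; set of 4 now {4, 6}
Step 5: find(0) -> no change; set of 0 is {0}
Component of 6: {4, 6}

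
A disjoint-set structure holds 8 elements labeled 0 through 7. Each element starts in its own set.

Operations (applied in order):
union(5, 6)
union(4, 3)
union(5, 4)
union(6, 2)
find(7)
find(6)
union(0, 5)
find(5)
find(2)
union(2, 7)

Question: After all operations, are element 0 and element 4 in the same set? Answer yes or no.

Step 1: union(5, 6) -> merged; set of 5 now {5, 6}
Step 2: union(4, 3) -> merged; set of 4 now {3, 4}
Step 3: union(5, 4) -> merged; set of 5 now {3, 4, 5, 6}
Step 4: union(6, 2) -> merged; set of 6 now {2, 3, 4, 5, 6}
Step 5: find(7) -> no change; set of 7 is {7}
Step 6: find(6) -> no change; set of 6 is {2, 3, 4, 5, 6}
Step 7: union(0, 5) -> merged; set of 0 now {0, 2, 3, 4, 5, 6}
Step 8: find(5) -> no change; set of 5 is {0, 2, 3, 4, 5, 6}
Step 9: find(2) -> no change; set of 2 is {0, 2, 3, 4, 5, 6}
Step 10: union(2, 7) -> merged; set of 2 now {0, 2, 3, 4, 5, 6, 7}
Set of 0: {0, 2, 3, 4, 5, 6, 7}; 4 is a member.

Answer: yes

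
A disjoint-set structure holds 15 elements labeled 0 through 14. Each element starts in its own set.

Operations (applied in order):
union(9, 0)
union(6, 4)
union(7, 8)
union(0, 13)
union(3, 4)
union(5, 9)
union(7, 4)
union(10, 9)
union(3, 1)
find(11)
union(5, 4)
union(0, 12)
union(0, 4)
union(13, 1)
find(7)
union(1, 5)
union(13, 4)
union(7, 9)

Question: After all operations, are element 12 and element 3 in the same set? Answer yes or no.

Step 1: union(9, 0) -> merged; set of 9 now {0, 9}
Step 2: union(6, 4) -> merged; set of 6 now {4, 6}
Step 3: union(7, 8) -> merged; set of 7 now {7, 8}
Step 4: union(0, 13) -> merged; set of 0 now {0, 9, 13}
Step 5: union(3, 4) -> merged; set of 3 now {3, 4, 6}
Step 6: union(5, 9) -> merged; set of 5 now {0, 5, 9, 13}
Step 7: union(7, 4) -> merged; set of 7 now {3, 4, 6, 7, 8}
Step 8: union(10, 9) -> merged; set of 10 now {0, 5, 9, 10, 13}
Step 9: union(3, 1) -> merged; set of 3 now {1, 3, 4, 6, 7, 8}
Step 10: find(11) -> no change; set of 11 is {11}
Step 11: union(5, 4) -> merged; set of 5 now {0, 1, 3, 4, 5, 6, 7, 8, 9, 10, 13}
Step 12: union(0, 12) -> merged; set of 0 now {0, 1, 3, 4, 5, 6, 7, 8, 9, 10, 12, 13}
Step 13: union(0, 4) -> already same set; set of 0 now {0, 1, 3, 4, 5, 6, 7, 8, 9, 10, 12, 13}
Step 14: union(13, 1) -> already same set; set of 13 now {0, 1, 3, 4, 5, 6, 7, 8, 9, 10, 12, 13}
Step 15: find(7) -> no change; set of 7 is {0, 1, 3, 4, 5, 6, 7, 8, 9, 10, 12, 13}
Step 16: union(1, 5) -> already same set; set of 1 now {0, 1, 3, 4, 5, 6, 7, 8, 9, 10, 12, 13}
Step 17: union(13, 4) -> already same set; set of 13 now {0, 1, 3, 4, 5, 6, 7, 8, 9, 10, 12, 13}
Step 18: union(7, 9) -> already same set; set of 7 now {0, 1, 3, 4, 5, 6, 7, 8, 9, 10, 12, 13}
Set of 12: {0, 1, 3, 4, 5, 6, 7, 8, 9, 10, 12, 13}; 3 is a member.

Answer: yes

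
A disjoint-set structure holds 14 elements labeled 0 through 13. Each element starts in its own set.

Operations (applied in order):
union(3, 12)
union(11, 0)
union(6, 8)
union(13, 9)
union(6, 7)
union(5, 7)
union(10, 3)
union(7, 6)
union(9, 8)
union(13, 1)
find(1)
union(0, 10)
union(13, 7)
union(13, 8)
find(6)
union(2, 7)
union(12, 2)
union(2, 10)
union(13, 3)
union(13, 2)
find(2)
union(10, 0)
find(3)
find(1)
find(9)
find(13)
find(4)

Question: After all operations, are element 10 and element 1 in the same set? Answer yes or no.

Answer: yes

Derivation:
Step 1: union(3, 12) -> merged; set of 3 now {3, 12}
Step 2: union(11, 0) -> merged; set of 11 now {0, 11}
Step 3: union(6, 8) -> merged; set of 6 now {6, 8}
Step 4: union(13, 9) -> merged; set of 13 now {9, 13}
Step 5: union(6, 7) -> merged; set of 6 now {6, 7, 8}
Step 6: union(5, 7) -> merged; set of 5 now {5, 6, 7, 8}
Step 7: union(10, 3) -> merged; set of 10 now {3, 10, 12}
Step 8: union(7, 6) -> already same set; set of 7 now {5, 6, 7, 8}
Step 9: union(9, 8) -> merged; set of 9 now {5, 6, 7, 8, 9, 13}
Step 10: union(13, 1) -> merged; set of 13 now {1, 5, 6, 7, 8, 9, 13}
Step 11: find(1) -> no change; set of 1 is {1, 5, 6, 7, 8, 9, 13}
Step 12: union(0, 10) -> merged; set of 0 now {0, 3, 10, 11, 12}
Step 13: union(13, 7) -> already same set; set of 13 now {1, 5, 6, 7, 8, 9, 13}
Step 14: union(13, 8) -> already same set; set of 13 now {1, 5, 6, 7, 8, 9, 13}
Step 15: find(6) -> no change; set of 6 is {1, 5, 6, 7, 8, 9, 13}
Step 16: union(2, 7) -> merged; set of 2 now {1, 2, 5, 6, 7, 8, 9, 13}
Step 17: union(12, 2) -> merged; set of 12 now {0, 1, 2, 3, 5, 6, 7, 8, 9, 10, 11, 12, 13}
Step 18: union(2, 10) -> already same set; set of 2 now {0, 1, 2, 3, 5, 6, 7, 8, 9, 10, 11, 12, 13}
Step 19: union(13, 3) -> already same set; set of 13 now {0, 1, 2, 3, 5, 6, 7, 8, 9, 10, 11, 12, 13}
Step 20: union(13, 2) -> already same set; set of 13 now {0, 1, 2, 3, 5, 6, 7, 8, 9, 10, 11, 12, 13}
Step 21: find(2) -> no change; set of 2 is {0, 1, 2, 3, 5, 6, 7, 8, 9, 10, 11, 12, 13}
Step 22: union(10, 0) -> already same set; set of 10 now {0, 1, 2, 3, 5, 6, 7, 8, 9, 10, 11, 12, 13}
Step 23: find(3) -> no change; set of 3 is {0, 1, 2, 3, 5, 6, 7, 8, 9, 10, 11, 12, 13}
Step 24: find(1) -> no change; set of 1 is {0, 1, 2, 3, 5, 6, 7, 8, 9, 10, 11, 12, 13}
Step 25: find(9) -> no change; set of 9 is {0, 1, 2, 3, 5, 6, 7, 8, 9, 10, 11, 12, 13}
Step 26: find(13) -> no change; set of 13 is {0, 1, 2, 3, 5, 6, 7, 8, 9, 10, 11, 12, 13}
Step 27: find(4) -> no change; set of 4 is {4}
Set of 10: {0, 1, 2, 3, 5, 6, 7, 8, 9, 10, 11, 12, 13}; 1 is a member.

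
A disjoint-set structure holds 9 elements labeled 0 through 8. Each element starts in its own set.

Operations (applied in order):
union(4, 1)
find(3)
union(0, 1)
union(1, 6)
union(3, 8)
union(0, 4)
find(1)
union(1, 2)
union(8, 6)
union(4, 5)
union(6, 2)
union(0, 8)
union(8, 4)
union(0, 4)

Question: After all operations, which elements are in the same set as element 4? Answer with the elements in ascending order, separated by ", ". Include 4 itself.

Step 1: union(4, 1) -> merged; set of 4 now {1, 4}
Step 2: find(3) -> no change; set of 3 is {3}
Step 3: union(0, 1) -> merged; set of 0 now {0, 1, 4}
Step 4: union(1, 6) -> merged; set of 1 now {0, 1, 4, 6}
Step 5: union(3, 8) -> merged; set of 3 now {3, 8}
Step 6: union(0, 4) -> already same set; set of 0 now {0, 1, 4, 6}
Step 7: find(1) -> no change; set of 1 is {0, 1, 4, 6}
Step 8: union(1, 2) -> merged; set of 1 now {0, 1, 2, 4, 6}
Step 9: union(8, 6) -> merged; set of 8 now {0, 1, 2, 3, 4, 6, 8}
Step 10: union(4, 5) -> merged; set of 4 now {0, 1, 2, 3, 4, 5, 6, 8}
Step 11: union(6, 2) -> already same set; set of 6 now {0, 1, 2, 3, 4, 5, 6, 8}
Step 12: union(0, 8) -> already same set; set of 0 now {0, 1, 2, 3, 4, 5, 6, 8}
Step 13: union(8, 4) -> already same set; set of 8 now {0, 1, 2, 3, 4, 5, 6, 8}
Step 14: union(0, 4) -> already same set; set of 0 now {0, 1, 2, 3, 4, 5, 6, 8}
Component of 4: {0, 1, 2, 3, 4, 5, 6, 8}

Answer: 0, 1, 2, 3, 4, 5, 6, 8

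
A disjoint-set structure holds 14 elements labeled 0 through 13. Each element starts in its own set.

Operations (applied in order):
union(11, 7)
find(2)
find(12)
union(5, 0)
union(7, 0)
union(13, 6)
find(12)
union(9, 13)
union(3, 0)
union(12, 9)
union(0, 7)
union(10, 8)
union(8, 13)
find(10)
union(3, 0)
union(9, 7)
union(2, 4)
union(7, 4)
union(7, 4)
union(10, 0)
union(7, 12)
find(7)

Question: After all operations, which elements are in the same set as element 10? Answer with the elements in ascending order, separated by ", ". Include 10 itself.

Answer: 0, 2, 3, 4, 5, 6, 7, 8, 9, 10, 11, 12, 13

Derivation:
Step 1: union(11, 7) -> merged; set of 11 now {7, 11}
Step 2: find(2) -> no change; set of 2 is {2}
Step 3: find(12) -> no change; set of 12 is {12}
Step 4: union(5, 0) -> merged; set of 5 now {0, 5}
Step 5: union(7, 0) -> merged; set of 7 now {0, 5, 7, 11}
Step 6: union(13, 6) -> merged; set of 13 now {6, 13}
Step 7: find(12) -> no change; set of 12 is {12}
Step 8: union(9, 13) -> merged; set of 9 now {6, 9, 13}
Step 9: union(3, 0) -> merged; set of 3 now {0, 3, 5, 7, 11}
Step 10: union(12, 9) -> merged; set of 12 now {6, 9, 12, 13}
Step 11: union(0, 7) -> already same set; set of 0 now {0, 3, 5, 7, 11}
Step 12: union(10, 8) -> merged; set of 10 now {8, 10}
Step 13: union(8, 13) -> merged; set of 8 now {6, 8, 9, 10, 12, 13}
Step 14: find(10) -> no change; set of 10 is {6, 8, 9, 10, 12, 13}
Step 15: union(3, 0) -> already same set; set of 3 now {0, 3, 5, 7, 11}
Step 16: union(9, 7) -> merged; set of 9 now {0, 3, 5, 6, 7, 8, 9, 10, 11, 12, 13}
Step 17: union(2, 4) -> merged; set of 2 now {2, 4}
Step 18: union(7, 4) -> merged; set of 7 now {0, 2, 3, 4, 5, 6, 7, 8, 9, 10, 11, 12, 13}
Step 19: union(7, 4) -> already same set; set of 7 now {0, 2, 3, 4, 5, 6, 7, 8, 9, 10, 11, 12, 13}
Step 20: union(10, 0) -> already same set; set of 10 now {0, 2, 3, 4, 5, 6, 7, 8, 9, 10, 11, 12, 13}
Step 21: union(7, 12) -> already same set; set of 7 now {0, 2, 3, 4, 5, 6, 7, 8, 9, 10, 11, 12, 13}
Step 22: find(7) -> no change; set of 7 is {0, 2, 3, 4, 5, 6, 7, 8, 9, 10, 11, 12, 13}
Component of 10: {0, 2, 3, 4, 5, 6, 7, 8, 9, 10, 11, 12, 13}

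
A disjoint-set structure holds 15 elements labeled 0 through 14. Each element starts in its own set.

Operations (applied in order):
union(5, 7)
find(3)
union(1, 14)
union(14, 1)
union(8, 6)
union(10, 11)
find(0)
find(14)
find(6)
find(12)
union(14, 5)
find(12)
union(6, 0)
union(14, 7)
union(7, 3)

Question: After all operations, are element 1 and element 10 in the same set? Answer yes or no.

Step 1: union(5, 7) -> merged; set of 5 now {5, 7}
Step 2: find(3) -> no change; set of 3 is {3}
Step 3: union(1, 14) -> merged; set of 1 now {1, 14}
Step 4: union(14, 1) -> already same set; set of 14 now {1, 14}
Step 5: union(8, 6) -> merged; set of 8 now {6, 8}
Step 6: union(10, 11) -> merged; set of 10 now {10, 11}
Step 7: find(0) -> no change; set of 0 is {0}
Step 8: find(14) -> no change; set of 14 is {1, 14}
Step 9: find(6) -> no change; set of 6 is {6, 8}
Step 10: find(12) -> no change; set of 12 is {12}
Step 11: union(14, 5) -> merged; set of 14 now {1, 5, 7, 14}
Step 12: find(12) -> no change; set of 12 is {12}
Step 13: union(6, 0) -> merged; set of 6 now {0, 6, 8}
Step 14: union(14, 7) -> already same set; set of 14 now {1, 5, 7, 14}
Step 15: union(7, 3) -> merged; set of 7 now {1, 3, 5, 7, 14}
Set of 1: {1, 3, 5, 7, 14}; 10 is not a member.

Answer: no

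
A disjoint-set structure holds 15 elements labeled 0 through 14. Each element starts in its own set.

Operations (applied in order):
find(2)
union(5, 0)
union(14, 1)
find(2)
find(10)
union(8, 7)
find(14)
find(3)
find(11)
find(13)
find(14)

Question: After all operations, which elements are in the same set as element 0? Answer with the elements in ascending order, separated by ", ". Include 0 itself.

Step 1: find(2) -> no change; set of 2 is {2}
Step 2: union(5, 0) -> merged; set of 5 now {0, 5}
Step 3: union(14, 1) -> merged; set of 14 now {1, 14}
Step 4: find(2) -> no change; set of 2 is {2}
Step 5: find(10) -> no change; set of 10 is {10}
Step 6: union(8, 7) -> merged; set of 8 now {7, 8}
Step 7: find(14) -> no change; set of 14 is {1, 14}
Step 8: find(3) -> no change; set of 3 is {3}
Step 9: find(11) -> no change; set of 11 is {11}
Step 10: find(13) -> no change; set of 13 is {13}
Step 11: find(14) -> no change; set of 14 is {1, 14}
Component of 0: {0, 5}

Answer: 0, 5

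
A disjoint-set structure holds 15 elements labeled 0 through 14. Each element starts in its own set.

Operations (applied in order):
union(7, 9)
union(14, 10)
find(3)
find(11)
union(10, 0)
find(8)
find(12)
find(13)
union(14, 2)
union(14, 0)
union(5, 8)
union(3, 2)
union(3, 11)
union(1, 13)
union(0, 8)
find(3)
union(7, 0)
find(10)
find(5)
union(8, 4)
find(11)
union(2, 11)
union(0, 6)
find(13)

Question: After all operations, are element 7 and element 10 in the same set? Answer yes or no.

Answer: yes

Derivation:
Step 1: union(7, 9) -> merged; set of 7 now {7, 9}
Step 2: union(14, 10) -> merged; set of 14 now {10, 14}
Step 3: find(3) -> no change; set of 3 is {3}
Step 4: find(11) -> no change; set of 11 is {11}
Step 5: union(10, 0) -> merged; set of 10 now {0, 10, 14}
Step 6: find(8) -> no change; set of 8 is {8}
Step 7: find(12) -> no change; set of 12 is {12}
Step 8: find(13) -> no change; set of 13 is {13}
Step 9: union(14, 2) -> merged; set of 14 now {0, 2, 10, 14}
Step 10: union(14, 0) -> already same set; set of 14 now {0, 2, 10, 14}
Step 11: union(5, 8) -> merged; set of 5 now {5, 8}
Step 12: union(3, 2) -> merged; set of 3 now {0, 2, 3, 10, 14}
Step 13: union(3, 11) -> merged; set of 3 now {0, 2, 3, 10, 11, 14}
Step 14: union(1, 13) -> merged; set of 1 now {1, 13}
Step 15: union(0, 8) -> merged; set of 0 now {0, 2, 3, 5, 8, 10, 11, 14}
Step 16: find(3) -> no change; set of 3 is {0, 2, 3, 5, 8, 10, 11, 14}
Step 17: union(7, 0) -> merged; set of 7 now {0, 2, 3, 5, 7, 8, 9, 10, 11, 14}
Step 18: find(10) -> no change; set of 10 is {0, 2, 3, 5, 7, 8, 9, 10, 11, 14}
Step 19: find(5) -> no change; set of 5 is {0, 2, 3, 5, 7, 8, 9, 10, 11, 14}
Step 20: union(8, 4) -> merged; set of 8 now {0, 2, 3, 4, 5, 7, 8, 9, 10, 11, 14}
Step 21: find(11) -> no change; set of 11 is {0, 2, 3, 4, 5, 7, 8, 9, 10, 11, 14}
Step 22: union(2, 11) -> already same set; set of 2 now {0, 2, 3, 4, 5, 7, 8, 9, 10, 11, 14}
Step 23: union(0, 6) -> merged; set of 0 now {0, 2, 3, 4, 5, 6, 7, 8, 9, 10, 11, 14}
Step 24: find(13) -> no change; set of 13 is {1, 13}
Set of 7: {0, 2, 3, 4, 5, 6, 7, 8, 9, 10, 11, 14}; 10 is a member.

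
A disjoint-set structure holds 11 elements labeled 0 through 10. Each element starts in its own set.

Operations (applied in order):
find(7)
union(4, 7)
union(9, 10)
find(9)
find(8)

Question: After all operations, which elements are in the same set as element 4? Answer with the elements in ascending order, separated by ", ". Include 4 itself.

Answer: 4, 7

Derivation:
Step 1: find(7) -> no change; set of 7 is {7}
Step 2: union(4, 7) -> merged; set of 4 now {4, 7}
Step 3: union(9, 10) -> merged; set of 9 now {9, 10}
Step 4: find(9) -> no change; set of 9 is {9, 10}
Step 5: find(8) -> no change; set of 8 is {8}
Component of 4: {4, 7}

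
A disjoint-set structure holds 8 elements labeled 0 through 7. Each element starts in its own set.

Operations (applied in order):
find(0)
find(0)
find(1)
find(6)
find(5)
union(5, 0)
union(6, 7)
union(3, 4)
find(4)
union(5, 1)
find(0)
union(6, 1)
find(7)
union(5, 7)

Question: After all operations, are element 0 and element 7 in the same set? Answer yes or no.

Step 1: find(0) -> no change; set of 0 is {0}
Step 2: find(0) -> no change; set of 0 is {0}
Step 3: find(1) -> no change; set of 1 is {1}
Step 4: find(6) -> no change; set of 6 is {6}
Step 5: find(5) -> no change; set of 5 is {5}
Step 6: union(5, 0) -> merged; set of 5 now {0, 5}
Step 7: union(6, 7) -> merged; set of 6 now {6, 7}
Step 8: union(3, 4) -> merged; set of 3 now {3, 4}
Step 9: find(4) -> no change; set of 4 is {3, 4}
Step 10: union(5, 1) -> merged; set of 5 now {0, 1, 5}
Step 11: find(0) -> no change; set of 0 is {0, 1, 5}
Step 12: union(6, 1) -> merged; set of 6 now {0, 1, 5, 6, 7}
Step 13: find(7) -> no change; set of 7 is {0, 1, 5, 6, 7}
Step 14: union(5, 7) -> already same set; set of 5 now {0, 1, 5, 6, 7}
Set of 0: {0, 1, 5, 6, 7}; 7 is a member.

Answer: yes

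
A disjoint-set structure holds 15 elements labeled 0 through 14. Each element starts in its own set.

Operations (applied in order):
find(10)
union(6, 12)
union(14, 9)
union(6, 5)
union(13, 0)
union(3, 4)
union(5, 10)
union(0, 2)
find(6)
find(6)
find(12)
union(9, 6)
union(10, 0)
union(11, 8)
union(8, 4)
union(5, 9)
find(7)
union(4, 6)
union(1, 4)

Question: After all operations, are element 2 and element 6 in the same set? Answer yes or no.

Step 1: find(10) -> no change; set of 10 is {10}
Step 2: union(6, 12) -> merged; set of 6 now {6, 12}
Step 3: union(14, 9) -> merged; set of 14 now {9, 14}
Step 4: union(6, 5) -> merged; set of 6 now {5, 6, 12}
Step 5: union(13, 0) -> merged; set of 13 now {0, 13}
Step 6: union(3, 4) -> merged; set of 3 now {3, 4}
Step 7: union(5, 10) -> merged; set of 5 now {5, 6, 10, 12}
Step 8: union(0, 2) -> merged; set of 0 now {0, 2, 13}
Step 9: find(6) -> no change; set of 6 is {5, 6, 10, 12}
Step 10: find(6) -> no change; set of 6 is {5, 6, 10, 12}
Step 11: find(12) -> no change; set of 12 is {5, 6, 10, 12}
Step 12: union(9, 6) -> merged; set of 9 now {5, 6, 9, 10, 12, 14}
Step 13: union(10, 0) -> merged; set of 10 now {0, 2, 5, 6, 9, 10, 12, 13, 14}
Step 14: union(11, 8) -> merged; set of 11 now {8, 11}
Step 15: union(8, 4) -> merged; set of 8 now {3, 4, 8, 11}
Step 16: union(5, 9) -> already same set; set of 5 now {0, 2, 5, 6, 9, 10, 12, 13, 14}
Step 17: find(7) -> no change; set of 7 is {7}
Step 18: union(4, 6) -> merged; set of 4 now {0, 2, 3, 4, 5, 6, 8, 9, 10, 11, 12, 13, 14}
Step 19: union(1, 4) -> merged; set of 1 now {0, 1, 2, 3, 4, 5, 6, 8, 9, 10, 11, 12, 13, 14}
Set of 2: {0, 1, 2, 3, 4, 5, 6, 8, 9, 10, 11, 12, 13, 14}; 6 is a member.

Answer: yes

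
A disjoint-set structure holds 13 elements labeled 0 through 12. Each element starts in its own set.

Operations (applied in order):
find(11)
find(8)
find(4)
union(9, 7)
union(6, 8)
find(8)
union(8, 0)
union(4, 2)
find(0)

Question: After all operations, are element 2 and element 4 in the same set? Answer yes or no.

Step 1: find(11) -> no change; set of 11 is {11}
Step 2: find(8) -> no change; set of 8 is {8}
Step 3: find(4) -> no change; set of 4 is {4}
Step 4: union(9, 7) -> merged; set of 9 now {7, 9}
Step 5: union(6, 8) -> merged; set of 6 now {6, 8}
Step 6: find(8) -> no change; set of 8 is {6, 8}
Step 7: union(8, 0) -> merged; set of 8 now {0, 6, 8}
Step 8: union(4, 2) -> merged; set of 4 now {2, 4}
Step 9: find(0) -> no change; set of 0 is {0, 6, 8}
Set of 2: {2, 4}; 4 is a member.

Answer: yes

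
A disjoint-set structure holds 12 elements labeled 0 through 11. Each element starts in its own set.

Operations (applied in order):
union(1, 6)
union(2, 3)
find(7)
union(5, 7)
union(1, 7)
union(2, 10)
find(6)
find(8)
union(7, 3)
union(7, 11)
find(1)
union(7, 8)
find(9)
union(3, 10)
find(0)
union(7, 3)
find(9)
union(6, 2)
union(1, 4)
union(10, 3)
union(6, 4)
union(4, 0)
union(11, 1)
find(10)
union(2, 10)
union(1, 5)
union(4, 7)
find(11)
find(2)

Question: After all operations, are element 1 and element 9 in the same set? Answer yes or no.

Step 1: union(1, 6) -> merged; set of 1 now {1, 6}
Step 2: union(2, 3) -> merged; set of 2 now {2, 3}
Step 3: find(7) -> no change; set of 7 is {7}
Step 4: union(5, 7) -> merged; set of 5 now {5, 7}
Step 5: union(1, 7) -> merged; set of 1 now {1, 5, 6, 7}
Step 6: union(2, 10) -> merged; set of 2 now {2, 3, 10}
Step 7: find(6) -> no change; set of 6 is {1, 5, 6, 7}
Step 8: find(8) -> no change; set of 8 is {8}
Step 9: union(7, 3) -> merged; set of 7 now {1, 2, 3, 5, 6, 7, 10}
Step 10: union(7, 11) -> merged; set of 7 now {1, 2, 3, 5, 6, 7, 10, 11}
Step 11: find(1) -> no change; set of 1 is {1, 2, 3, 5, 6, 7, 10, 11}
Step 12: union(7, 8) -> merged; set of 7 now {1, 2, 3, 5, 6, 7, 8, 10, 11}
Step 13: find(9) -> no change; set of 9 is {9}
Step 14: union(3, 10) -> already same set; set of 3 now {1, 2, 3, 5, 6, 7, 8, 10, 11}
Step 15: find(0) -> no change; set of 0 is {0}
Step 16: union(7, 3) -> already same set; set of 7 now {1, 2, 3, 5, 6, 7, 8, 10, 11}
Step 17: find(9) -> no change; set of 9 is {9}
Step 18: union(6, 2) -> already same set; set of 6 now {1, 2, 3, 5, 6, 7, 8, 10, 11}
Step 19: union(1, 4) -> merged; set of 1 now {1, 2, 3, 4, 5, 6, 7, 8, 10, 11}
Step 20: union(10, 3) -> already same set; set of 10 now {1, 2, 3, 4, 5, 6, 7, 8, 10, 11}
Step 21: union(6, 4) -> already same set; set of 6 now {1, 2, 3, 4, 5, 6, 7, 8, 10, 11}
Step 22: union(4, 0) -> merged; set of 4 now {0, 1, 2, 3, 4, 5, 6, 7, 8, 10, 11}
Step 23: union(11, 1) -> already same set; set of 11 now {0, 1, 2, 3, 4, 5, 6, 7, 8, 10, 11}
Step 24: find(10) -> no change; set of 10 is {0, 1, 2, 3, 4, 5, 6, 7, 8, 10, 11}
Step 25: union(2, 10) -> already same set; set of 2 now {0, 1, 2, 3, 4, 5, 6, 7, 8, 10, 11}
Step 26: union(1, 5) -> already same set; set of 1 now {0, 1, 2, 3, 4, 5, 6, 7, 8, 10, 11}
Step 27: union(4, 7) -> already same set; set of 4 now {0, 1, 2, 3, 4, 5, 6, 7, 8, 10, 11}
Step 28: find(11) -> no change; set of 11 is {0, 1, 2, 3, 4, 5, 6, 7, 8, 10, 11}
Step 29: find(2) -> no change; set of 2 is {0, 1, 2, 3, 4, 5, 6, 7, 8, 10, 11}
Set of 1: {0, 1, 2, 3, 4, 5, 6, 7, 8, 10, 11}; 9 is not a member.

Answer: no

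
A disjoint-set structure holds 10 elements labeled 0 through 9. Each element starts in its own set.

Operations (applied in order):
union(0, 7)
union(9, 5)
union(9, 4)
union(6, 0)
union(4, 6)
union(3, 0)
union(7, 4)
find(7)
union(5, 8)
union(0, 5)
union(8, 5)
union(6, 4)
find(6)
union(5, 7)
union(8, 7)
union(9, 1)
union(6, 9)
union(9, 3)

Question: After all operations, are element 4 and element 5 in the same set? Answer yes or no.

Answer: yes

Derivation:
Step 1: union(0, 7) -> merged; set of 0 now {0, 7}
Step 2: union(9, 5) -> merged; set of 9 now {5, 9}
Step 3: union(9, 4) -> merged; set of 9 now {4, 5, 9}
Step 4: union(6, 0) -> merged; set of 6 now {0, 6, 7}
Step 5: union(4, 6) -> merged; set of 4 now {0, 4, 5, 6, 7, 9}
Step 6: union(3, 0) -> merged; set of 3 now {0, 3, 4, 5, 6, 7, 9}
Step 7: union(7, 4) -> already same set; set of 7 now {0, 3, 4, 5, 6, 7, 9}
Step 8: find(7) -> no change; set of 7 is {0, 3, 4, 5, 6, 7, 9}
Step 9: union(5, 8) -> merged; set of 5 now {0, 3, 4, 5, 6, 7, 8, 9}
Step 10: union(0, 5) -> already same set; set of 0 now {0, 3, 4, 5, 6, 7, 8, 9}
Step 11: union(8, 5) -> already same set; set of 8 now {0, 3, 4, 5, 6, 7, 8, 9}
Step 12: union(6, 4) -> already same set; set of 6 now {0, 3, 4, 5, 6, 7, 8, 9}
Step 13: find(6) -> no change; set of 6 is {0, 3, 4, 5, 6, 7, 8, 9}
Step 14: union(5, 7) -> already same set; set of 5 now {0, 3, 4, 5, 6, 7, 8, 9}
Step 15: union(8, 7) -> already same set; set of 8 now {0, 3, 4, 5, 6, 7, 8, 9}
Step 16: union(9, 1) -> merged; set of 9 now {0, 1, 3, 4, 5, 6, 7, 8, 9}
Step 17: union(6, 9) -> already same set; set of 6 now {0, 1, 3, 4, 5, 6, 7, 8, 9}
Step 18: union(9, 3) -> already same set; set of 9 now {0, 1, 3, 4, 5, 6, 7, 8, 9}
Set of 4: {0, 1, 3, 4, 5, 6, 7, 8, 9}; 5 is a member.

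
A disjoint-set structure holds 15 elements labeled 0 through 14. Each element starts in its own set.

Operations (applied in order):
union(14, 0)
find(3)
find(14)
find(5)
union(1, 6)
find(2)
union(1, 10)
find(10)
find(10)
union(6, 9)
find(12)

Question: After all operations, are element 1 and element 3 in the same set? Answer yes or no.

Step 1: union(14, 0) -> merged; set of 14 now {0, 14}
Step 2: find(3) -> no change; set of 3 is {3}
Step 3: find(14) -> no change; set of 14 is {0, 14}
Step 4: find(5) -> no change; set of 5 is {5}
Step 5: union(1, 6) -> merged; set of 1 now {1, 6}
Step 6: find(2) -> no change; set of 2 is {2}
Step 7: union(1, 10) -> merged; set of 1 now {1, 6, 10}
Step 8: find(10) -> no change; set of 10 is {1, 6, 10}
Step 9: find(10) -> no change; set of 10 is {1, 6, 10}
Step 10: union(6, 9) -> merged; set of 6 now {1, 6, 9, 10}
Step 11: find(12) -> no change; set of 12 is {12}
Set of 1: {1, 6, 9, 10}; 3 is not a member.

Answer: no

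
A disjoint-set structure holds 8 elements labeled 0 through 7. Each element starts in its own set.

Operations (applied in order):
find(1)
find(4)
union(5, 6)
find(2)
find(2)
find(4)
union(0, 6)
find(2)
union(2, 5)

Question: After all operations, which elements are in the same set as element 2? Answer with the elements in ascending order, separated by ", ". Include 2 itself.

Answer: 0, 2, 5, 6

Derivation:
Step 1: find(1) -> no change; set of 1 is {1}
Step 2: find(4) -> no change; set of 4 is {4}
Step 3: union(5, 6) -> merged; set of 5 now {5, 6}
Step 4: find(2) -> no change; set of 2 is {2}
Step 5: find(2) -> no change; set of 2 is {2}
Step 6: find(4) -> no change; set of 4 is {4}
Step 7: union(0, 6) -> merged; set of 0 now {0, 5, 6}
Step 8: find(2) -> no change; set of 2 is {2}
Step 9: union(2, 5) -> merged; set of 2 now {0, 2, 5, 6}
Component of 2: {0, 2, 5, 6}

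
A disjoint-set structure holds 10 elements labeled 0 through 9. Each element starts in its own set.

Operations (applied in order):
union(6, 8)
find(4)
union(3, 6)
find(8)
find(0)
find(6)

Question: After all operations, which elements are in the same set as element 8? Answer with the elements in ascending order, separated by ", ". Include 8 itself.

Step 1: union(6, 8) -> merged; set of 6 now {6, 8}
Step 2: find(4) -> no change; set of 4 is {4}
Step 3: union(3, 6) -> merged; set of 3 now {3, 6, 8}
Step 4: find(8) -> no change; set of 8 is {3, 6, 8}
Step 5: find(0) -> no change; set of 0 is {0}
Step 6: find(6) -> no change; set of 6 is {3, 6, 8}
Component of 8: {3, 6, 8}

Answer: 3, 6, 8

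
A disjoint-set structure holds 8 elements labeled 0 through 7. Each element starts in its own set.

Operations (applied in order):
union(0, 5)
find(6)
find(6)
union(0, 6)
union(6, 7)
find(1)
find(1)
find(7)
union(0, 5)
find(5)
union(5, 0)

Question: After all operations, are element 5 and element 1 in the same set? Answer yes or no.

Answer: no

Derivation:
Step 1: union(0, 5) -> merged; set of 0 now {0, 5}
Step 2: find(6) -> no change; set of 6 is {6}
Step 3: find(6) -> no change; set of 6 is {6}
Step 4: union(0, 6) -> merged; set of 0 now {0, 5, 6}
Step 5: union(6, 7) -> merged; set of 6 now {0, 5, 6, 7}
Step 6: find(1) -> no change; set of 1 is {1}
Step 7: find(1) -> no change; set of 1 is {1}
Step 8: find(7) -> no change; set of 7 is {0, 5, 6, 7}
Step 9: union(0, 5) -> already same set; set of 0 now {0, 5, 6, 7}
Step 10: find(5) -> no change; set of 5 is {0, 5, 6, 7}
Step 11: union(5, 0) -> already same set; set of 5 now {0, 5, 6, 7}
Set of 5: {0, 5, 6, 7}; 1 is not a member.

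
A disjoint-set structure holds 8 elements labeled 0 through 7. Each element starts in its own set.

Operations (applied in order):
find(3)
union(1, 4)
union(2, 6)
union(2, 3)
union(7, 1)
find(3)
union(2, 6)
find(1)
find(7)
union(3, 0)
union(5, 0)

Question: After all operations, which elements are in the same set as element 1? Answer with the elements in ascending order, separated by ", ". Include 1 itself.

Answer: 1, 4, 7

Derivation:
Step 1: find(3) -> no change; set of 3 is {3}
Step 2: union(1, 4) -> merged; set of 1 now {1, 4}
Step 3: union(2, 6) -> merged; set of 2 now {2, 6}
Step 4: union(2, 3) -> merged; set of 2 now {2, 3, 6}
Step 5: union(7, 1) -> merged; set of 7 now {1, 4, 7}
Step 6: find(3) -> no change; set of 3 is {2, 3, 6}
Step 7: union(2, 6) -> already same set; set of 2 now {2, 3, 6}
Step 8: find(1) -> no change; set of 1 is {1, 4, 7}
Step 9: find(7) -> no change; set of 7 is {1, 4, 7}
Step 10: union(3, 0) -> merged; set of 3 now {0, 2, 3, 6}
Step 11: union(5, 0) -> merged; set of 5 now {0, 2, 3, 5, 6}
Component of 1: {1, 4, 7}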